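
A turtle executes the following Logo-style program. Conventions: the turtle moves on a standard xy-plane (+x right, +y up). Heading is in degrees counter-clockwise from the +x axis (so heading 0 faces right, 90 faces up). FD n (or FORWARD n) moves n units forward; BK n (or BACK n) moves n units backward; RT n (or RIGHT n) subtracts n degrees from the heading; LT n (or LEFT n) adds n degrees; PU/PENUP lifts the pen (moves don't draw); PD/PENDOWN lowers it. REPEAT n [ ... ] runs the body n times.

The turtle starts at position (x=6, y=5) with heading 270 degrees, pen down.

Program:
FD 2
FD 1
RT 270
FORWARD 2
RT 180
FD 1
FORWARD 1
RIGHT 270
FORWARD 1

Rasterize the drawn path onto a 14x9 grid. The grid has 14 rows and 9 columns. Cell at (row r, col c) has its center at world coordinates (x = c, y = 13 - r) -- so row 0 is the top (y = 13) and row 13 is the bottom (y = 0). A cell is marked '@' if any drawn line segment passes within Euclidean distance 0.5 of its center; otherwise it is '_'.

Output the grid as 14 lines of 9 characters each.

Segment 0: (6,5) -> (6,3)
Segment 1: (6,3) -> (6,2)
Segment 2: (6,2) -> (8,2)
Segment 3: (8,2) -> (7,2)
Segment 4: (7,2) -> (6,2)
Segment 5: (6,2) -> (6,1)

Answer: _________
_________
_________
_________
_________
_________
_________
_________
______@__
______@__
______@__
______@@@
______@__
_________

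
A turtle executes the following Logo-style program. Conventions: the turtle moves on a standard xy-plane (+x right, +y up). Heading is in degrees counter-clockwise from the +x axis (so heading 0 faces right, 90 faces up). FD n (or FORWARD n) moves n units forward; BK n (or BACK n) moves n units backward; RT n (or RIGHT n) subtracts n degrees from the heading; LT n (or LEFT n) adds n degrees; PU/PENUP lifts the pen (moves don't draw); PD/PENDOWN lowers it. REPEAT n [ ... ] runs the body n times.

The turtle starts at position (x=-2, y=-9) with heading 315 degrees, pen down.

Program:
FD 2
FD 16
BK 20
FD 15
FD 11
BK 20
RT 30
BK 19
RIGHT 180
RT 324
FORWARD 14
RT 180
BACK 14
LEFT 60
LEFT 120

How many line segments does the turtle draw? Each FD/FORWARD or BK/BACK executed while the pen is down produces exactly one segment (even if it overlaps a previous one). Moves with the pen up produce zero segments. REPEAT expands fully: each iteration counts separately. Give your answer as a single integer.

Answer: 9

Derivation:
Executing turtle program step by step:
Start: pos=(-2,-9), heading=315, pen down
FD 2: (-2,-9) -> (-0.586,-10.414) [heading=315, draw]
FD 16: (-0.586,-10.414) -> (10.728,-21.728) [heading=315, draw]
BK 20: (10.728,-21.728) -> (-3.414,-7.586) [heading=315, draw]
FD 15: (-3.414,-7.586) -> (7.192,-18.192) [heading=315, draw]
FD 11: (7.192,-18.192) -> (14.971,-25.971) [heading=315, draw]
BK 20: (14.971,-25.971) -> (0.828,-11.828) [heading=315, draw]
RT 30: heading 315 -> 285
BK 19: (0.828,-11.828) -> (-4.089,6.524) [heading=285, draw]
RT 180: heading 285 -> 105
RT 324: heading 105 -> 141
FD 14: (-4.089,6.524) -> (-14.969,15.335) [heading=141, draw]
RT 180: heading 141 -> 321
BK 14: (-14.969,15.335) -> (-25.849,24.145) [heading=321, draw]
LT 60: heading 321 -> 21
LT 120: heading 21 -> 141
Final: pos=(-25.849,24.145), heading=141, 9 segment(s) drawn
Segments drawn: 9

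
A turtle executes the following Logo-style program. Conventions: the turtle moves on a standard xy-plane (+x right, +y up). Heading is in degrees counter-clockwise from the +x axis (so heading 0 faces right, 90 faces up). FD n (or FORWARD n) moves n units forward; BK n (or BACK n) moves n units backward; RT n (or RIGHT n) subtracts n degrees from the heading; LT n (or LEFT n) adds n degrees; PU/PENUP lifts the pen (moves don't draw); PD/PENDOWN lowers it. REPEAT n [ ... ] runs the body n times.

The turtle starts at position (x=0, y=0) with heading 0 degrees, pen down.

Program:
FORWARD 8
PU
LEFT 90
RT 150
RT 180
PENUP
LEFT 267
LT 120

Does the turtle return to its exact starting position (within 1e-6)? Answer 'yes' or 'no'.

Answer: no

Derivation:
Executing turtle program step by step:
Start: pos=(0,0), heading=0, pen down
FD 8: (0,0) -> (8,0) [heading=0, draw]
PU: pen up
LT 90: heading 0 -> 90
RT 150: heading 90 -> 300
RT 180: heading 300 -> 120
PU: pen up
LT 267: heading 120 -> 27
LT 120: heading 27 -> 147
Final: pos=(8,0), heading=147, 1 segment(s) drawn

Start position: (0, 0)
Final position: (8, 0)
Distance = 8; >= 1e-6 -> NOT closed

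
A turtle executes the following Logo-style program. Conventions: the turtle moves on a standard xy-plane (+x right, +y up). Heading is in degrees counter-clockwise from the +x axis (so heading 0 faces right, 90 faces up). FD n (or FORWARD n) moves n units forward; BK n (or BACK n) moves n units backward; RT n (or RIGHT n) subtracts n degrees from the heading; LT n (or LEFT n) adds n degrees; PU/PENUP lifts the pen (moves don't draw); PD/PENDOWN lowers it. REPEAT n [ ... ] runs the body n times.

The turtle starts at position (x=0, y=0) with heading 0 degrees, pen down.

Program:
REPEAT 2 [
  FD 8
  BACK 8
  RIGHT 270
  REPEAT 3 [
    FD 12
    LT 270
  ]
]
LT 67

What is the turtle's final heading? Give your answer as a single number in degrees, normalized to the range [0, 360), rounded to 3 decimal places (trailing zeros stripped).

Executing turtle program step by step:
Start: pos=(0,0), heading=0, pen down
REPEAT 2 [
  -- iteration 1/2 --
  FD 8: (0,0) -> (8,0) [heading=0, draw]
  BK 8: (8,0) -> (0,0) [heading=0, draw]
  RT 270: heading 0 -> 90
  REPEAT 3 [
    -- iteration 1/3 --
    FD 12: (0,0) -> (0,12) [heading=90, draw]
    LT 270: heading 90 -> 0
    -- iteration 2/3 --
    FD 12: (0,12) -> (12,12) [heading=0, draw]
    LT 270: heading 0 -> 270
    -- iteration 3/3 --
    FD 12: (12,12) -> (12,0) [heading=270, draw]
    LT 270: heading 270 -> 180
  ]
  -- iteration 2/2 --
  FD 8: (12,0) -> (4,0) [heading=180, draw]
  BK 8: (4,0) -> (12,0) [heading=180, draw]
  RT 270: heading 180 -> 270
  REPEAT 3 [
    -- iteration 1/3 --
    FD 12: (12,0) -> (12,-12) [heading=270, draw]
    LT 270: heading 270 -> 180
    -- iteration 2/3 --
    FD 12: (12,-12) -> (0,-12) [heading=180, draw]
    LT 270: heading 180 -> 90
    -- iteration 3/3 --
    FD 12: (0,-12) -> (0,0) [heading=90, draw]
    LT 270: heading 90 -> 0
  ]
]
LT 67: heading 0 -> 67
Final: pos=(0,0), heading=67, 10 segment(s) drawn

Answer: 67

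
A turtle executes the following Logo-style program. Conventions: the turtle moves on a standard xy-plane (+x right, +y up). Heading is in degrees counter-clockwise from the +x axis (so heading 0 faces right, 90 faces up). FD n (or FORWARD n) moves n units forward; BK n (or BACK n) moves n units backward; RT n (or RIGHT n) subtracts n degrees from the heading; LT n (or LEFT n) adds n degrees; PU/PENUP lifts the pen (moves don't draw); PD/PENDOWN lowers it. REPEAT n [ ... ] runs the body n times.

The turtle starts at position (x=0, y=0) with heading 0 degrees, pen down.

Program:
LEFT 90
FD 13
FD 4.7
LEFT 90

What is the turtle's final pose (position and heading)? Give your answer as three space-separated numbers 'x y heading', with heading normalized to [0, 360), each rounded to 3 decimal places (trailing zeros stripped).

Executing turtle program step by step:
Start: pos=(0,0), heading=0, pen down
LT 90: heading 0 -> 90
FD 13: (0,0) -> (0,13) [heading=90, draw]
FD 4.7: (0,13) -> (0,17.7) [heading=90, draw]
LT 90: heading 90 -> 180
Final: pos=(0,17.7), heading=180, 2 segment(s) drawn

Answer: 0 17.7 180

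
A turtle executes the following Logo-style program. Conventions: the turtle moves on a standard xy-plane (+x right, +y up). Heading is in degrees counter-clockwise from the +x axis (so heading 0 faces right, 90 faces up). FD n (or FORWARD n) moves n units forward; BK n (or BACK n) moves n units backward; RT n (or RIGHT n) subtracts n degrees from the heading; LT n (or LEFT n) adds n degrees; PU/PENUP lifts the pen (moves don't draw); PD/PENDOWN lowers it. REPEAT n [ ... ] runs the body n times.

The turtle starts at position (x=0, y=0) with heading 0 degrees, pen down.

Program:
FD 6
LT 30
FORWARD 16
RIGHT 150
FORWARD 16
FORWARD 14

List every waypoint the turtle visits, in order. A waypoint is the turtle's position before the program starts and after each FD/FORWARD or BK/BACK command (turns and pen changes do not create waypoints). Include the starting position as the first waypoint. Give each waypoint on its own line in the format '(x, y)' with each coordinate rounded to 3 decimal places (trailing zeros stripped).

Executing turtle program step by step:
Start: pos=(0,0), heading=0, pen down
FD 6: (0,0) -> (6,0) [heading=0, draw]
LT 30: heading 0 -> 30
FD 16: (6,0) -> (19.856,8) [heading=30, draw]
RT 150: heading 30 -> 240
FD 16: (19.856,8) -> (11.856,-5.856) [heading=240, draw]
FD 14: (11.856,-5.856) -> (4.856,-17.981) [heading=240, draw]
Final: pos=(4.856,-17.981), heading=240, 4 segment(s) drawn
Waypoints (5 total):
(0, 0)
(6, 0)
(19.856, 8)
(11.856, -5.856)
(4.856, -17.981)

Answer: (0, 0)
(6, 0)
(19.856, 8)
(11.856, -5.856)
(4.856, -17.981)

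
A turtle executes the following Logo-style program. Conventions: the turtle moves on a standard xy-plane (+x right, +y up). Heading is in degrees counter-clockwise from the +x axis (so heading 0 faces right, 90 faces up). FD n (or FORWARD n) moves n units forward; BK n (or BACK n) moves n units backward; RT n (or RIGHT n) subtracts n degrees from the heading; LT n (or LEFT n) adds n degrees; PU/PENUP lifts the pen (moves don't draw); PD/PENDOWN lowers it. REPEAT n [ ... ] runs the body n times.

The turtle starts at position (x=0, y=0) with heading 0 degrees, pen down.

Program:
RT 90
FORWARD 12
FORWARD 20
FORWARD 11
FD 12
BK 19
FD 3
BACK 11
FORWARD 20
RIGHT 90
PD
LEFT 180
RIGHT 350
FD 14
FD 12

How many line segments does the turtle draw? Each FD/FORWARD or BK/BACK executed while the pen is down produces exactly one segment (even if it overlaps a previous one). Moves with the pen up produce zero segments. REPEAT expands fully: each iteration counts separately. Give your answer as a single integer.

Executing turtle program step by step:
Start: pos=(0,0), heading=0, pen down
RT 90: heading 0 -> 270
FD 12: (0,0) -> (0,-12) [heading=270, draw]
FD 20: (0,-12) -> (0,-32) [heading=270, draw]
FD 11: (0,-32) -> (0,-43) [heading=270, draw]
FD 12: (0,-43) -> (0,-55) [heading=270, draw]
BK 19: (0,-55) -> (0,-36) [heading=270, draw]
FD 3: (0,-36) -> (0,-39) [heading=270, draw]
BK 11: (0,-39) -> (0,-28) [heading=270, draw]
FD 20: (0,-28) -> (0,-48) [heading=270, draw]
RT 90: heading 270 -> 180
PD: pen down
LT 180: heading 180 -> 0
RT 350: heading 0 -> 10
FD 14: (0,-48) -> (13.787,-45.569) [heading=10, draw]
FD 12: (13.787,-45.569) -> (25.605,-43.485) [heading=10, draw]
Final: pos=(25.605,-43.485), heading=10, 10 segment(s) drawn
Segments drawn: 10

Answer: 10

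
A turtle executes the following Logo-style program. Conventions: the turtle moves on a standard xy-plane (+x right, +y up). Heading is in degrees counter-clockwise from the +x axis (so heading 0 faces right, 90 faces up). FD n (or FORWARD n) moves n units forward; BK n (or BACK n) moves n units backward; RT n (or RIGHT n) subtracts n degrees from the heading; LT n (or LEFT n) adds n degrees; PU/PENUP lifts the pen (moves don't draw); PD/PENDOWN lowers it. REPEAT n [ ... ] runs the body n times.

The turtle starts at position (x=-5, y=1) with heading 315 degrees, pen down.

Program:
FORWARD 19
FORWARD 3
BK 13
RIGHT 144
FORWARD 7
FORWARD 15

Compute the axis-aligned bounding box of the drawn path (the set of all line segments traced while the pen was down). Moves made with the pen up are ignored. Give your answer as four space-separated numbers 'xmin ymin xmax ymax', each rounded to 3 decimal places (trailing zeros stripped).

Answer: -20.365 -14.556 10.556 1

Derivation:
Executing turtle program step by step:
Start: pos=(-5,1), heading=315, pen down
FD 19: (-5,1) -> (8.435,-12.435) [heading=315, draw]
FD 3: (8.435,-12.435) -> (10.556,-14.556) [heading=315, draw]
BK 13: (10.556,-14.556) -> (1.364,-5.364) [heading=315, draw]
RT 144: heading 315 -> 171
FD 7: (1.364,-5.364) -> (-5.55,-4.269) [heading=171, draw]
FD 15: (-5.55,-4.269) -> (-20.365,-1.922) [heading=171, draw]
Final: pos=(-20.365,-1.922), heading=171, 5 segment(s) drawn

Segment endpoints: x in {-20.365, -5.55, -5, 1.364, 8.435, 10.556}, y in {-14.556, -12.435, -5.364, -4.269, -1.922, 1}
xmin=-20.365, ymin=-14.556, xmax=10.556, ymax=1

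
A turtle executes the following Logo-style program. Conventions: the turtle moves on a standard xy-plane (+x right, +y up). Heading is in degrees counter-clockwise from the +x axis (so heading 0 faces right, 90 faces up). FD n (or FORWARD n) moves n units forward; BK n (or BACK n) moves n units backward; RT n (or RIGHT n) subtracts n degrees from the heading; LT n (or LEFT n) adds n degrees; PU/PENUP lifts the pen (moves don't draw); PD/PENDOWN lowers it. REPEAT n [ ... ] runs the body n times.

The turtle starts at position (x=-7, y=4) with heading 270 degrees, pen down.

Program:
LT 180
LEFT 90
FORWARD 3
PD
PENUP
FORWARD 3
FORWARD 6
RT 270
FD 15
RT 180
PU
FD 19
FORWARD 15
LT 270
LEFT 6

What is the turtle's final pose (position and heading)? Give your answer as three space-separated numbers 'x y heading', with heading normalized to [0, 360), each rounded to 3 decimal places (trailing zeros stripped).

Executing turtle program step by step:
Start: pos=(-7,4), heading=270, pen down
LT 180: heading 270 -> 90
LT 90: heading 90 -> 180
FD 3: (-7,4) -> (-10,4) [heading=180, draw]
PD: pen down
PU: pen up
FD 3: (-10,4) -> (-13,4) [heading=180, move]
FD 6: (-13,4) -> (-19,4) [heading=180, move]
RT 270: heading 180 -> 270
FD 15: (-19,4) -> (-19,-11) [heading=270, move]
RT 180: heading 270 -> 90
PU: pen up
FD 19: (-19,-11) -> (-19,8) [heading=90, move]
FD 15: (-19,8) -> (-19,23) [heading=90, move]
LT 270: heading 90 -> 0
LT 6: heading 0 -> 6
Final: pos=(-19,23), heading=6, 1 segment(s) drawn

Answer: -19 23 6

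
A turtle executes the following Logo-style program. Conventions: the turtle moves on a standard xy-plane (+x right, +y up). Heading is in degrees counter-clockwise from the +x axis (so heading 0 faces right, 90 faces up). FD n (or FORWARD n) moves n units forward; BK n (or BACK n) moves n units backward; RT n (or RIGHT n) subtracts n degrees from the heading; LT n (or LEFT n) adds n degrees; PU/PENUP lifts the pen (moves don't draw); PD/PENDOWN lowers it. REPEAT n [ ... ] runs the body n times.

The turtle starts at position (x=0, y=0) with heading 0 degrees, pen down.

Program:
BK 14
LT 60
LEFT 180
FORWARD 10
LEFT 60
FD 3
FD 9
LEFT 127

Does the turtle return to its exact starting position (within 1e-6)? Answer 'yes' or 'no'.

Executing turtle program step by step:
Start: pos=(0,0), heading=0, pen down
BK 14: (0,0) -> (-14,0) [heading=0, draw]
LT 60: heading 0 -> 60
LT 180: heading 60 -> 240
FD 10: (-14,0) -> (-19,-8.66) [heading=240, draw]
LT 60: heading 240 -> 300
FD 3: (-19,-8.66) -> (-17.5,-11.258) [heading=300, draw]
FD 9: (-17.5,-11.258) -> (-13,-19.053) [heading=300, draw]
LT 127: heading 300 -> 67
Final: pos=(-13,-19.053), heading=67, 4 segment(s) drawn

Start position: (0, 0)
Final position: (-13, -19.053)
Distance = 23.065; >= 1e-6 -> NOT closed

Answer: no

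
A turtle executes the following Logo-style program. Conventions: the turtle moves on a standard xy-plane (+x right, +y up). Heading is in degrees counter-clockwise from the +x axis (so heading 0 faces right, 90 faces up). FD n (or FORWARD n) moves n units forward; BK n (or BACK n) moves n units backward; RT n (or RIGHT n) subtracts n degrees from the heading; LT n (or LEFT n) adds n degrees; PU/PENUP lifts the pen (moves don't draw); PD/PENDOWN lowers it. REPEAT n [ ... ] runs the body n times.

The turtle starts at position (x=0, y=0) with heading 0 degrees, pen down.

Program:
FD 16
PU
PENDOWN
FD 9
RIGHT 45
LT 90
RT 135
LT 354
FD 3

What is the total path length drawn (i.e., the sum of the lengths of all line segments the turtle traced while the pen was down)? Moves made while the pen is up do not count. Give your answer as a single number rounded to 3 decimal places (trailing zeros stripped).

Answer: 28

Derivation:
Executing turtle program step by step:
Start: pos=(0,0), heading=0, pen down
FD 16: (0,0) -> (16,0) [heading=0, draw]
PU: pen up
PD: pen down
FD 9: (16,0) -> (25,0) [heading=0, draw]
RT 45: heading 0 -> 315
LT 90: heading 315 -> 45
RT 135: heading 45 -> 270
LT 354: heading 270 -> 264
FD 3: (25,0) -> (24.686,-2.984) [heading=264, draw]
Final: pos=(24.686,-2.984), heading=264, 3 segment(s) drawn

Segment lengths:
  seg 1: (0,0) -> (16,0), length = 16
  seg 2: (16,0) -> (25,0), length = 9
  seg 3: (25,0) -> (24.686,-2.984), length = 3
Total = 28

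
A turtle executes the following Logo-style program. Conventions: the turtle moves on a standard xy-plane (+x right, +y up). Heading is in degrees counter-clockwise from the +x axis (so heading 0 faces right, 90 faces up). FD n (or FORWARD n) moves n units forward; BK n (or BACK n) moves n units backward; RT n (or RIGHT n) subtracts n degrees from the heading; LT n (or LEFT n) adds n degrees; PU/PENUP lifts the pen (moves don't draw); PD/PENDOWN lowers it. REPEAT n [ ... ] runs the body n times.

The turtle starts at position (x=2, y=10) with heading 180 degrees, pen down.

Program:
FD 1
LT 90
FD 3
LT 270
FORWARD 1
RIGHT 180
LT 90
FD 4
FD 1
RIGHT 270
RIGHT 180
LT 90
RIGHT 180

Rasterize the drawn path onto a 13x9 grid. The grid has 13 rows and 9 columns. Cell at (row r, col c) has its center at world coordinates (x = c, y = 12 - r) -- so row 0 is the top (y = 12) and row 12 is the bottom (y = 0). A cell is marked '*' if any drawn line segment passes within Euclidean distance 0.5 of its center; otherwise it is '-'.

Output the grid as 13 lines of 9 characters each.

Segment 0: (2,10) -> (1,10)
Segment 1: (1,10) -> (1,7)
Segment 2: (1,7) -> (-0,7)
Segment 3: (-0,7) -> (0,11)
Segment 4: (0,11) -> (0,12)

Answer: *--------
*--------
***------
**-------
**-------
**-------
---------
---------
---------
---------
---------
---------
---------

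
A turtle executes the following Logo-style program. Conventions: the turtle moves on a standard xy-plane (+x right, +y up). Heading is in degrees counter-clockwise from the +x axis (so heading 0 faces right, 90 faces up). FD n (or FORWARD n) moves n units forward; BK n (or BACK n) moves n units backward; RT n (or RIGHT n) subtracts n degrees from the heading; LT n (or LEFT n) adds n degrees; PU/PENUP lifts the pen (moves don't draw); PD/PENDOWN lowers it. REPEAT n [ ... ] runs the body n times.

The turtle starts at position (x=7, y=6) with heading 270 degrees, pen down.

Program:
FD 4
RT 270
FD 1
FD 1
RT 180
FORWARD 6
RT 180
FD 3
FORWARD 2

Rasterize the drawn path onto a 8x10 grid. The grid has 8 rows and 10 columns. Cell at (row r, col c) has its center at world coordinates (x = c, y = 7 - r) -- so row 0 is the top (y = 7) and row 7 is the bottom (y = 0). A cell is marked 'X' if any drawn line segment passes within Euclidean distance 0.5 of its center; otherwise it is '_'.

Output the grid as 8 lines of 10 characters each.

Segment 0: (7,6) -> (7,2)
Segment 1: (7,2) -> (8,2)
Segment 2: (8,2) -> (9,2)
Segment 3: (9,2) -> (3,2)
Segment 4: (3,2) -> (6,2)
Segment 5: (6,2) -> (8,2)

Answer: __________
_______X__
_______X__
_______X__
_______X__
___XXXXXXX
__________
__________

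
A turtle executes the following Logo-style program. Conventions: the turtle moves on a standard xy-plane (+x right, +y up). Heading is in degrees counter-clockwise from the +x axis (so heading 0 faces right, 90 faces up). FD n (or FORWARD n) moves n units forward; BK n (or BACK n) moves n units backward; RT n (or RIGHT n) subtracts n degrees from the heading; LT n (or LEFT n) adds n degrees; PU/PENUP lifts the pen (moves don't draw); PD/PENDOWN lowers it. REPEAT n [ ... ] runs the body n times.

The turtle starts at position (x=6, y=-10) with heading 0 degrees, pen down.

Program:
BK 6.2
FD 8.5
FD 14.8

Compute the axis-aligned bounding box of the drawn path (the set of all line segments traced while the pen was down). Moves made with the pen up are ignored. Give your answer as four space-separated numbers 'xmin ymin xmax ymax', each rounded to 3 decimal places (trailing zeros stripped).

Answer: -0.2 -10 23.1 -10

Derivation:
Executing turtle program step by step:
Start: pos=(6,-10), heading=0, pen down
BK 6.2: (6,-10) -> (-0.2,-10) [heading=0, draw]
FD 8.5: (-0.2,-10) -> (8.3,-10) [heading=0, draw]
FD 14.8: (8.3,-10) -> (23.1,-10) [heading=0, draw]
Final: pos=(23.1,-10), heading=0, 3 segment(s) drawn

Segment endpoints: x in {-0.2, 6, 8.3, 23.1}, y in {-10}
xmin=-0.2, ymin=-10, xmax=23.1, ymax=-10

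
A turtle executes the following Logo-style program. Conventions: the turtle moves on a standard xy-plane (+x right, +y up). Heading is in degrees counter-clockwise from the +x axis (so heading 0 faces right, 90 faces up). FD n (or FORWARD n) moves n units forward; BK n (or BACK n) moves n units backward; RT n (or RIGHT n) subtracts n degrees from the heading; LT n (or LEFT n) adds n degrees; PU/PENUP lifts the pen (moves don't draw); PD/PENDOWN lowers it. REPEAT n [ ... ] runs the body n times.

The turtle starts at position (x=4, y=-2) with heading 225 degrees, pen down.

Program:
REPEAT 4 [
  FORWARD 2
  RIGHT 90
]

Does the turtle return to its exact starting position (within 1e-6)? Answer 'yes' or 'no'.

Answer: yes

Derivation:
Executing turtle program step by step:
Start: pos=(4,-2), heading=225, pen down
REPEAT 4 [
  -- iteration 1/4 --
  FD 2: (4,-2) -> (2.586,-3.414) [heading=225, draw]
  RT 90: heading 225 -> 135
  -- iteration 2/4 --
  FD 2: (2.586,-3.414) -> (1.172,-2) [heading=135, draw]
  RT 90: heading 135 -> 45
  -- iteration 3/4 --
  FD 2: (1.172,-2) -> (2.586,-0.586) [heading=45, draw]
  RT 90: heading 45 -> 315
  -- iteration 4/4 --
  FD 2: (2.586,-0.586) -> (4,-2) [heading=315, draw]
  RT 90: heading 315 -> 225
]
Final: pos=(4,-2), heading=225, 4 segment(s) drawn

Start position: (4, -2)
Final position: (4, -2)
Distance = 0; < 1e-6 -> CLOSED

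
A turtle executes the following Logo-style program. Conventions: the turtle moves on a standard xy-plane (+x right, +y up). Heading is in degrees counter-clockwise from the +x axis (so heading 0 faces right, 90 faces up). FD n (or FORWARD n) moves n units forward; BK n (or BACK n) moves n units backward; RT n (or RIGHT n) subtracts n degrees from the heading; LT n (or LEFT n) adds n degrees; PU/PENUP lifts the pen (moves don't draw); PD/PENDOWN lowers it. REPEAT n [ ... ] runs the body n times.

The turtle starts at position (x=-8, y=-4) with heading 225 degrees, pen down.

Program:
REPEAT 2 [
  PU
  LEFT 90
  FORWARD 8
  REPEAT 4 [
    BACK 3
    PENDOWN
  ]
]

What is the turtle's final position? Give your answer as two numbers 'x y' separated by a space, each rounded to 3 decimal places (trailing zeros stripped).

Executing turtle program step by step:
Start: pos=(-8,-4), heading=225, pen down
REPEAT 2 [
  -- iteration 1/2 --
  PU: pen up
  LT 90: heading 225 -> 315
  FD 8: (-8,-4) -> (-2.343,-9.657) [heading=315, move]
  REPEAT 4 [
    -- iteration 1/4 --
    BK 3: (-2.343,-9.657) -> (-4.464,-7.536) [heading=315, move]
    PD: pen down
    -- iteration 2/4 --
    BK 3: (-4.464,-7.536) -> (-6.586,-5.414) [heading=315, draw]
    PD: pen down
    -- iteration 3/4 --
    BK 3: (-6.586,-5.414) -> (-8.707,-3.293) [heading=315, draw]
    PD: pen down
    -- iteration 4/4 --
    BK 3: (-8.707,-3.293) -> (-10.828,-1.172) [heading=315, draw]
    PD: pen down
  ]
  -- iteration 2/2 --
  PU: pen up
  LT 90: heading 315 -> 45
  FD 8: (-10.828,-1.172) -> (-5.172,4.485) [heading=45, move]
  REPEAT 4 [
    -- iteration 1/4 --
    BK 3: (-5.172,4.485) -> (-7.293,2.364) [heading=45, move]
    PD: pen down
    -- iteration 2/4 --
    BK 3: (-7.293,2.364) -> (-9.414,0.243) [heading=45, draw]
    PD: pen down
    -- iteration 3/4 --
    BK 3: (-9.414,0.243) -> (-11.536,-1.879) [heading=45, draw]
    PD: pen down
    -- iteration 4/4 --
    BK 3: (-11.536,-1.879) -> (-13.657,-4) [heading=45, draw]
    PD: pen down
  ]
]
Final: pos=(-13.657,-4), heading=45, 6 segment(s) drawn

Answer: -13.657 -4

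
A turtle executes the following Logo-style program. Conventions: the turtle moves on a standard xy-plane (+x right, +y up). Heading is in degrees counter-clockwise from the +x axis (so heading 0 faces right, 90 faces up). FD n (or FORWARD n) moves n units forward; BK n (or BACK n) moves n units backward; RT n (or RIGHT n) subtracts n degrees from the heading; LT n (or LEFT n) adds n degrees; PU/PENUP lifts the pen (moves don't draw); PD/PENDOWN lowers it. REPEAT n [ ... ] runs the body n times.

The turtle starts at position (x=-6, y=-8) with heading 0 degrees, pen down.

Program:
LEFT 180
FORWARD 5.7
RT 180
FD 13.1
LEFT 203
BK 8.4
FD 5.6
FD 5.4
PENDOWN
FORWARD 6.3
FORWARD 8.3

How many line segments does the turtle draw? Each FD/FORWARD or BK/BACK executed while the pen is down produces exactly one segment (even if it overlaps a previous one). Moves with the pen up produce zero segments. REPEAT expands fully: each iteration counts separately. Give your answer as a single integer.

Executing turtle program step by step:
Start: pos=(-6,-8), heading=0, pen down
LT 180: heading 0 -> 180
FD 5.7: (-6,-8) -> (-11.7,-8) [heading=180, draw]
RT 180: heading 180 -> 0
FD 13.1: (-11.7,-8) -> (1.4,-8) [heading=0, draw]
LT 203: heading 0 -> 203
BK 8.4: (1.4,-8) -> (9.132,-4.718) [heading=203, draw]
FD 5.6: (9.132,-4.718) -> (3.977,-6.906) [heading=203, draw]
FD 5.4: (3.977,-6.906) -> (-0.993,-9.016) [heading=203, draw]
PD: pen down
FD 6.3: (-0.993,-9.016) -> (-6.792,-11.478) [heading=203, draw]
FD 8.3: (-6.792,-11.478) -> (-14.433,-14.721) [heading=203, draw]
Final: pos=(-14.433,-14.721), heading=203, 7 segment(s) drawn
Segments drawn: 7

Answer: 7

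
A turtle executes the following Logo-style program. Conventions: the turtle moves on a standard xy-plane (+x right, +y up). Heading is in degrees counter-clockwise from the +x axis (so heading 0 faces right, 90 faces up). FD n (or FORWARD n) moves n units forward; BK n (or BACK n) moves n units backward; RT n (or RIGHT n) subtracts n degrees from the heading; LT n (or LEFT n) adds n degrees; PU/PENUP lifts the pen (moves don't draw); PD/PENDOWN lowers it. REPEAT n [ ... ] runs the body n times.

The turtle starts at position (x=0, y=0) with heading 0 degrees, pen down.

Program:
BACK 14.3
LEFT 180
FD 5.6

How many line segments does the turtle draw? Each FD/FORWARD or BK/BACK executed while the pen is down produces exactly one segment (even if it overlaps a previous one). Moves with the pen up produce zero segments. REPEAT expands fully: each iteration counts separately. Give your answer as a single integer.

Executing turtle program step by step:
Start: pos=(0,0), heading=0, pen down
BK 14.3: (0,0) -> (-14.3,0) [heading=0, draw]
LT 180: heading 0 -> 180
FD 5.6: (-14.3,0) -> (-19.9,0) [heading=180, draw]
Final: pos=(-19.9,0), heading=180, 2 segment(s) drawn
Segments drawn: 2

Answer: 2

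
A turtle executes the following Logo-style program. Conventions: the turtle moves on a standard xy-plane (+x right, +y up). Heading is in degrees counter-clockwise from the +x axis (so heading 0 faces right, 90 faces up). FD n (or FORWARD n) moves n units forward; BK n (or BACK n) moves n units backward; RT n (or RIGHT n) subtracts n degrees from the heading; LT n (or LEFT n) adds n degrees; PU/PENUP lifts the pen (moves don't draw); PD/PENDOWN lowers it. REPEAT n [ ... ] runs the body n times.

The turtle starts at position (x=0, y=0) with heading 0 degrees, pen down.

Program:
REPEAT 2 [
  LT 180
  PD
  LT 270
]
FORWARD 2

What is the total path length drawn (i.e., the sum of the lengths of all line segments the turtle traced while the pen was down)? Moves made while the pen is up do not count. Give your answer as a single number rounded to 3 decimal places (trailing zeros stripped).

Executing turtle program step by step:
Start: pos=(0,0), heading=0, pen down
REPEAT 2 [
  -- iteration 1/2 --
  LT 180: heading 0 -> 180
  PD: pen down
  LT 270: heading 180 -> 90
  -- iteration 2/2 --
  LT 180: heading 90 -> 270
  PD: pen down
  LT 270: heading 270 -> 180
]
FD 2: (0,0) -> (-2,0) [heading=180, draw]
Final: pos=(-2,0), heading=180, 1 segment(s) drawn

Segment lengths:
  seg 1: (0,0) -> (-2,0), length = 2
Total = 2

Answer: 2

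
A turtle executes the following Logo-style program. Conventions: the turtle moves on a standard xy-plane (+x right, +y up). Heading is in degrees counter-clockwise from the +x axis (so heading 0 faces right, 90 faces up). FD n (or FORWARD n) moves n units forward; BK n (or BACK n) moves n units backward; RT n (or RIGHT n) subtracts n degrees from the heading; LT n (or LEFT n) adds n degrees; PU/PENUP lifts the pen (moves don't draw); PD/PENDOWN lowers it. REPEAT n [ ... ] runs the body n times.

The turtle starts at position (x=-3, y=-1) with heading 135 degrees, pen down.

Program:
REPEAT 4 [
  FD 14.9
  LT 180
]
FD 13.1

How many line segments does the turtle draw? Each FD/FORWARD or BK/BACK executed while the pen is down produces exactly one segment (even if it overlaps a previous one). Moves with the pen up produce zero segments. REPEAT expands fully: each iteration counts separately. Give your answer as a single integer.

Answer: 5

Derivation:
Executing turtle program step by step:
Start: pos=(-3,-1), heading=135, pen down
REPEAT 4 [
  -- iteration 1/4 --
  FD 14.9: (-3,-1) -> (-13.536,9.536) [heading=135, draw]
  LT 180: heading 135 -> 315
  -- iteration 2/4 --
  FD 14.9: (-13.536,9.536) -> (-3,-1) [heading=315, draw]
  LT 180: heading 315 -> 135
  -- iteration 3/4 --
  FD 14.9: (-3,-1) -> (-13.536,9.536) [heading=135, draw]
  LT 180: heading 135 -> 315
  -- iteration 4/4 --
  FD 14.9: (-13.536,9.536) -> (-3,-1) [heading=315, draw]
  LT 180: heading 315 -> 135
]
FD 13.1: (-3,-1) -> (-12.263,8.263) [heading=135, draw]
Final: pos=(-12.263,8.263), heading=135, 5 segment(s) drawn
Segments drawn: 5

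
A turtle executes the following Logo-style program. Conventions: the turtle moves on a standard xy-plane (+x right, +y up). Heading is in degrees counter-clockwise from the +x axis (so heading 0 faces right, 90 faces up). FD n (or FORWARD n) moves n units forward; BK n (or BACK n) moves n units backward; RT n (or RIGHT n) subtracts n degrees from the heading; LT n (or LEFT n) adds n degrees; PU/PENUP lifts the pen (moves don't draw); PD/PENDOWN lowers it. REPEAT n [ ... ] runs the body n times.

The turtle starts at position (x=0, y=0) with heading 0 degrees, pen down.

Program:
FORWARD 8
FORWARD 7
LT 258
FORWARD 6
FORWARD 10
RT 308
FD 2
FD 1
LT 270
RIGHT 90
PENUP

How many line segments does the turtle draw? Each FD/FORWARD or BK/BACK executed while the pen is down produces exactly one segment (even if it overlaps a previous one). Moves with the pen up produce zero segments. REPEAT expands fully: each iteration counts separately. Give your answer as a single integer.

Executing turtle program step by step:
Start: pos=(0,0), heading=0, pen down
FD 8: (0,0) -> (8,0) [heading=0, draw]
FD 7: (8,0) -> (15,0) [heading=0, draw]
LT 258: heading 0 -> 258
FD 6: (15,0) -> (13.753,-5.869) [heading=258, draw]
FD 10: (13.753,-5.869) -> (11.673,-15.65) [heading=258, draw]
RT 308: heading 258 -> 310
FD 2: (11.673,-15.65) -> (12.959,-17.182) [heading=310, draw]
FD 1: (12.959,-17.182) -> (13.602,-17.948) [heading=310, draw]
LT 270: heading 310 -> 220
RT 90: heading 220 -> 130
PU: pen up
Final: pos=(13.602,-17.948), heading=130, 6 segment(s) drawn
Segments drawn: 6

Answer: 6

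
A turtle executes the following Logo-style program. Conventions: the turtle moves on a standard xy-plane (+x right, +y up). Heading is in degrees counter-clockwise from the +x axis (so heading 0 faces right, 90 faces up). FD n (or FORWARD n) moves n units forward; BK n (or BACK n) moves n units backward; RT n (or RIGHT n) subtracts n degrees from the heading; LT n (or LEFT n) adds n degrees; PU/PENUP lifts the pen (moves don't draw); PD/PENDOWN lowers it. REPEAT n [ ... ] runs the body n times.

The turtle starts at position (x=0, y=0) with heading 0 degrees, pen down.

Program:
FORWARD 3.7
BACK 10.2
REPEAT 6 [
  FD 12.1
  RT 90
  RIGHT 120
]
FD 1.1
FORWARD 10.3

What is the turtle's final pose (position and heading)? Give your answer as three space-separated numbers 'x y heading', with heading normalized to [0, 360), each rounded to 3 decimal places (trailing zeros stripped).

Answer: -5.8 3.242 180

Derivation:
Executing turtle program step by step:
Start: pos=(0,0), heading=0, pen down
FD 3.7: (0,0) -> (3.7,0) [heading=0, draw]
BK 10.2: (3.7,0) -> (-6.5,0) [heading=0, draw]
REPEAT 6 [
  -- iteration 1/6 --
  FD 12.1: (-6.5,0) -> (5.6,0) [heading=0, draw]
  RT 90: heading 0 -> 270
  RT 120: heading 270 -> 150
  -- iteration 2/6 --
  FD 12.1: (5.6,0) -> (-4.879,6.05) [heading=150, draw]
  RT 90: heading 150 -> 60
  RT 120: heading 60 -> 300
  -- iteration 3/6 --
  FD 12.1: (-4.879,6.05) -> (1.171,-4.429) [heading=300, draw]
  RT 90: heading 300 -> 210
  RT 120: heading 210 -> 90
  -- iteration 4/6 --
  FD 12.1: (1.171,-4.429) -> (1.171,7.671) [heading=90, draw]
  RT 90: heading 90 -> 0
  RT 120: heading 0 -> 240
  -- iteration 5/6 --
  FD 12.1: (1.171,7.671) -> (-4.879,-2.808) [heading=240, draw]
  RT 90: heading 240 -> 150
  RT 120: heading 150 -> 30
  -- iteration 6/6 --
  FD 12.1: (-4.879,-2.808) -> (5.6,3.242) [heading=30, draw]
  RT 90: heading 30 -> 300
  RT 120: heading 300 -> 180
]
FD 1.1: (5.6,3.242) -> (4.5,3.242) [heading=180, draw]
FD 10.3: (4.5,3.242) -> (-5.8,3.242) [heading=180, draw]
Final: pos=(-5.8,3.242), heading=180, 10 segment(s) drawn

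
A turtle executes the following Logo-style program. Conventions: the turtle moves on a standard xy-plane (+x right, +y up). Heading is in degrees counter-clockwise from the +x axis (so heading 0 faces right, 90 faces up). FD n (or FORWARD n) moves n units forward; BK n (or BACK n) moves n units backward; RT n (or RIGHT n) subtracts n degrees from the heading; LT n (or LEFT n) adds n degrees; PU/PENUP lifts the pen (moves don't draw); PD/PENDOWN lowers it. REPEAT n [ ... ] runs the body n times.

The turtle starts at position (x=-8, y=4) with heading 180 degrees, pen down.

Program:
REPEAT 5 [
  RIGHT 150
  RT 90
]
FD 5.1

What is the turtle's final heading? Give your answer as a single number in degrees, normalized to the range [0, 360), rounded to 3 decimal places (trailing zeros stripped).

Executing turtle program step by step:
Start: pos=(-8,4), heading=180, pen down
REPEAT 5 [
  -- iteration 1/5 --
  RT 150: heading 180 -> 30
  RT 90: heading 30 -> 300
  -- iteration 2/5 --
  RT 150: heading 300 -> 150
  RT 90: heading 150 -> 60
  -- iteration 3/5 --
  RT 150: heading 60 -> 270
  RT 90: heading 270 -> 180
  -- iteration 4/5 --
  RT 150: heading 180 -> 30
  RT 90: heading 30 -> 300
  -- iteration 5/5 --
  RT 150: heading 300 -> 150
  RT 90: heading 150 -> 60
]
FD 5.1: (-8,4) -> (-5.45,8.417) [heading=60, draw]
Final: pos=(-5.45,8.417), heading=60, 1 segment(s) drawn

Answer: 60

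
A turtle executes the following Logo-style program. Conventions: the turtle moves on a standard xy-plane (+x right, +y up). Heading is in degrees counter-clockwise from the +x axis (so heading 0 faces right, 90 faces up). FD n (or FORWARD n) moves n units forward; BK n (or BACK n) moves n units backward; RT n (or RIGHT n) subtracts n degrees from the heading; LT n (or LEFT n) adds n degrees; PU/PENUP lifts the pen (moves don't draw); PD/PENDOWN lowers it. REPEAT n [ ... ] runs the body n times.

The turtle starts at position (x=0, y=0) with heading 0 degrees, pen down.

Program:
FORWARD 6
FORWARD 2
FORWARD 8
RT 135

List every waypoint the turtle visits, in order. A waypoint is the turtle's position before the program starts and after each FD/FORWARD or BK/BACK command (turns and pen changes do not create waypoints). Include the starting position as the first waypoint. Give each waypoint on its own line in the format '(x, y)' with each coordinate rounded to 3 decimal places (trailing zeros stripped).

Answer: (0, 0)
(6, 0)
(8, 0)
(16, 0)

Derivation:
Executing turtle program step by step:
Start: pos=(0,0), heading=0, pen down
FD 6: (0,0) -> (6,0) [heading=0, draw]
FD 2: (6,0) -> (8,0) [heading=0, draw]
FD 8: (8,0) -> (16,0) [heading=0, draw]
RT 135: heading 0 -> 225
Final: pos=(16,0), heading=225, 3 segment(s) drawn
Waypoints (4 total):
(0, 0)
(6, 0)
(8, 0)
(16, 0)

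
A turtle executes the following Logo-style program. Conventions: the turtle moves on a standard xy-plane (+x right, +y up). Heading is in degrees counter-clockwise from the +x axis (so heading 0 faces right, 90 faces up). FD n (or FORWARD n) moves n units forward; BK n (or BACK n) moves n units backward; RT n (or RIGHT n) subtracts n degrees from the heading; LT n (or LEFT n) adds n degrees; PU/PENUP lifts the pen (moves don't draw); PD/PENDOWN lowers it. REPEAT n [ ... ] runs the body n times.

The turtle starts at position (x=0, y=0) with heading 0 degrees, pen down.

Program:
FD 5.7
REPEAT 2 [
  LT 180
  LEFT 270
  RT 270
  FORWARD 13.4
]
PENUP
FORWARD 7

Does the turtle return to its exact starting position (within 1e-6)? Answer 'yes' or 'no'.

Executing turtle program step by step:
Start: pos=(0,0), heading=0, pen down
FD 5.7: (0,0) -> (5.7,0) [heading=0, draw]
REPEAT 2 [
  -- iteration 1/2 --
  LT 180: heading 0 -> 180
  LT 270: heading 180 -> 90
  RT 270: heading 90 -> 180
  FD 13.4: (5.7,0) -> (-7.7,0) [heading=180, draw]
  -- iteration 2/2 --
  LT 180: heading 180 -> 0
  LT 270: heading 0 -> 270
  RT 270: heading 270 -> 0
  FD 13.4: (-7.7,0) -> (5.7,0) [heading=0, draw]
]
PU: pen up
FD 7: (5.7,0) -> (12.7,0) [heading=0, move]
Final: pos=(12.7,0), heading=0, 3 segment(s) drawn

Start position: (0, 0)
Final position: (12.7, 0)
Distance = 12.7; >= 1e-6 -> NOT closed

Answer: no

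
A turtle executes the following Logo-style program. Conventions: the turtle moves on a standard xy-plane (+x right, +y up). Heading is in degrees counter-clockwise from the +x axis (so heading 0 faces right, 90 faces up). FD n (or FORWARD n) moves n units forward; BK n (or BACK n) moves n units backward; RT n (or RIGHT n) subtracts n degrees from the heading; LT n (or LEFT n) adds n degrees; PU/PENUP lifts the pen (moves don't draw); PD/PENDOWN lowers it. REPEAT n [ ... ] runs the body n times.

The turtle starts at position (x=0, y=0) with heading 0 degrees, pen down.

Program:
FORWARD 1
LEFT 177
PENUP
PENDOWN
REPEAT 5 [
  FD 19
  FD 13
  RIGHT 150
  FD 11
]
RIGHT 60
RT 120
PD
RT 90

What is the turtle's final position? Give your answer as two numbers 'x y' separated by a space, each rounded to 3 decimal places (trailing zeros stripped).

Answer: -3.516 -4.248

Derivation:
Executing turtle program step by step:
Start: pos=(0,0), heading=0, pen down
FD 1: (0,0) -> (1,0) [heading=0, draw]
LT 177: heading 0 -> 177
PU: pen up
PD: pen down
REPEAT 5 [
  -- iteration 1/5 --
  FD 19: (1,0) -> (-17.974,0.994) [heading=177, draw]
  FD 13: (-17.974,0.994) -> (-30.956,1.675) [heading=177, draw]
  RT 150: heading 177 -> 27
  FD 11: (-30.956,1.675) -> (-21.155,6.669) [heading=27, draw]
  -- iteration 2/5 --
  FD 19: (-21.155,6.669) -> (-4.226,15.294) [heading=27, draw]
  FD 13: (-4.226,15.294) -> (7.357,21.196) [heading=27, draw]
  RT 150: heading 27 -> 237
  FD 11: (7.357,21.196) -> (1.366,11.971) [heading=237, draw]
  -- iteration 3/5 --
  FD 19: (1.366,11.971) -> (-8.982,-3.964) [heading=237, draw]
  FD 13: (-8.982,-3.964) -> (-16.062,-14.866) [heading=237, draw]
  RT 150: heading 237 -> 87
  FD 11: (-16.062,-14.866) -> (-15.487,-3.882) [heading=87, draw]
  -- iteration 4/5 --
  FD 19: (-15.487,-3.882) -> (-14.492,15.092) [heading=87, draw]
  FD 13: (-14.492,15.092) -> (-13.812,28.075) [heading=87, draw]
  RT 150: heading 87 -> 297
  FD 11: (-13.812,28.075) -> (-8.818,18.274) [heading=297, draw]
  -- iteration 5/5 --
  FD 19: (-8.818,18.274) -> (-0.192,1.344) [heading=297, draw]
  FD 13: (-0.192,1.344) -> (5.71,-10.239) [heading=297, draw]
  RT 150: heading 297 -> 147
  FD 11: (5.71,-10.239) -> (-3.516,-4.248) [heading=147, draw]
]
RT 60: heading 147 -> 87
RT 120: heading 87 -> 327
PD: pen down
RT 90: heading 327 -> 237
Final: pos=(-3.516,-4.248), heading=237, 16 segment(s) drawn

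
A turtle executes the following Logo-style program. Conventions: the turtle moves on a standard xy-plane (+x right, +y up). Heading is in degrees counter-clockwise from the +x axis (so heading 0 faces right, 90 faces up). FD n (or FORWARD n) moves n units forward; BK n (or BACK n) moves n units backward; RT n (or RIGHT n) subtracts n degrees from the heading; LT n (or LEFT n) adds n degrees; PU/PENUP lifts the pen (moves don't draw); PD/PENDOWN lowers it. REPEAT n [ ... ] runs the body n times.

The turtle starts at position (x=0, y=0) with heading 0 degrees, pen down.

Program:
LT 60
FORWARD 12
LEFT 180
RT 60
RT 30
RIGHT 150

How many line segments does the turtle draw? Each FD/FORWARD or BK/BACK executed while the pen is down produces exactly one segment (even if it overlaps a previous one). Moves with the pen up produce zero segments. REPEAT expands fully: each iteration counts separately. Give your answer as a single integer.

Executing turtle program step by step:
Start: pos=(0,0), heading=0, pen down
LT 60: heading 0 -> 60
FD 12: (0,0) -> (6,10.392) [heading=60, draw]
LT 180: heading 60 -> 240
RT 60: heading 240 -> 180
RT 30: heading 180 -> 150
RT 150: heading 150 -> 0
Final: pos=(6,10.392), heading=0, 1 segment(s) drawn
Segments drawn: 1

Answer: 1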